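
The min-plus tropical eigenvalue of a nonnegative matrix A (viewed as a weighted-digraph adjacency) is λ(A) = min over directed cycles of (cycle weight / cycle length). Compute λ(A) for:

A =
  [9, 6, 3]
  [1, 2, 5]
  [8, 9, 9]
λ(A) = 2

Enumerate directed cycles and compute their means (weight / length). Sample:
  cycle 0 → 0: weight = 9, length = 1, mean = 9/1 ≈ 9.000
  cycle 1 → 1: weight = 2, length = 1, mean = 2/1 ≈ 2.000
  cycle 2 → 2: weight = 9, length = 1, mean = 9/1 ≈ 9.000
  cycle 0 → 1 → 0: weight = 7, length = 2, mean = 7/2 ≈ 3.500
  cycle 0 → 2 → 0: weight = 11, length = 2, mean = 11/2 ≈ 5.500
  cycle 1 → 0 → 1: weight = 7, length = 2, mean = 7/2 ≈ 3.500
Minimum mean = 2.000, attained e.g. along the cycle 1 → 1 with weight 2 and length 1. So λ(A) = 2/1 = 2.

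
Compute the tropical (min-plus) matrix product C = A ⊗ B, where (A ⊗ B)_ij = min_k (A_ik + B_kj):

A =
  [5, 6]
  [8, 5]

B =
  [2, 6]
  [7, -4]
A ⊗ B =
  [7, 2]
  [10, 1]

Apply the min-plus product entry-by-entry:
  C[0][0] = min over k of (A[0][0] + B[0][0] = 5 + 2 = 7, A[0][1] + B[1][0] = 6 + 7 = 13) = 7 (attained at k = 0)
  C[0][1] = min over k of (A[0][0] + B[0][1] = 5 + 6 = 11, A[0][1] + B[1][1] = 6 + -4 = 2) = 2 (attained at k = 1)
  C[1][0] = min over k of (A[1][0] + B[0][0] = 8 + 2 = 10, A[1][1] + B[1][0] = 5 + 7 = 12) = 10 (attained at k = 0)
  C[1][1] = min over k of (A[1][0] + B[0][1] = 8 + 6 = 14, A[1][1] + B[1][1] = 5 + -4 = 1) = 1 (attained at k = 1)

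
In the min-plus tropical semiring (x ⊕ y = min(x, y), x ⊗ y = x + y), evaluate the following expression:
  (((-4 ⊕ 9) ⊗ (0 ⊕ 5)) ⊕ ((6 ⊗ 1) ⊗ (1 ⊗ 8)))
(((-4 ⊕ 9) ⊗ (0 ⊕ 5)) ⊕ ((6 ⊗ 1) ⊗ (1 ⊗ 8))) = -4

Expand innermost to outermost. Recall ⊕ takes the minimum of its arguments and ⊗ takes their sum. Working out the expression (((-4 ⊕ 9) ⊗ (0 ⊕ 5)) ⊕ ((6 ⊗ 1) ⊗ (1 ⊗ 8))) gives -4.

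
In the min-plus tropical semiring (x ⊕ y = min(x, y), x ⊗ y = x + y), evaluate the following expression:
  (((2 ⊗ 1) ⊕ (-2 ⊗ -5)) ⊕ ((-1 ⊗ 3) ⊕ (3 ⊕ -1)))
(((2 ⊗ 1) ⊕ (-2 ⊗ -5)) ⊕ ((-1 ⊗ 3) ⊕ (3 ⊕ -1))) = -7

Expand innermost to outermost. Recall ⊕ takes the minimum of its arguments and ⊗ takes their sum. Working out the expression (((2 ⊗ 1) ⊕ (-2 ⊗ -5)) ⊕ ((-1 ⊗ 3) ⊕ (3 ⊕ -1))) gives -7.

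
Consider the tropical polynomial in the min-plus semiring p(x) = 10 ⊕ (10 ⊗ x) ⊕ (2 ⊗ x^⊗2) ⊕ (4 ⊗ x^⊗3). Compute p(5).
p(5) = 10

A tropical monomial a ⊗ x^⊗i evaluates to a + i · x. Evaluating each term at x = 5:
  Term 0 contributes 10 + 0 · 5 = 10
  Term 1 contributes 10 + 1 · 5 = 15
  Term 2 contributes 2 + 2 · 5 = 12
  Term 3 contributes 4 + 3 · 5 = 19
p(5) = ⊕ of these = min[10, 15, 12, 19] = 10.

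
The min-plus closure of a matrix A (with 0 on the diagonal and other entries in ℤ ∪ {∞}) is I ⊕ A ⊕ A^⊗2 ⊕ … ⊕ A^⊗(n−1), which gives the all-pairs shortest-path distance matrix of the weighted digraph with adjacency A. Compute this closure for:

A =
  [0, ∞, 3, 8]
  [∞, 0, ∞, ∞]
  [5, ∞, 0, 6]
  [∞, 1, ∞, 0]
Closure =
  [0, 9, 3, 8]
  [∞, 0, ∞, ∞]
  [5, 7, 0, 6]
  [∞, 1, ∞, 0]

This is the Floyd-Warshall all-pairs shortest-path computation. For each intermediate vertex k = 0, 1, …, 3, update dist[i][j] ← min(dist[i][j], dist[i][k] + dist[k][j]). The final matrix gives, for each (i, j), the minimum total weight of any directed path from i to j (possibly empty when i = j).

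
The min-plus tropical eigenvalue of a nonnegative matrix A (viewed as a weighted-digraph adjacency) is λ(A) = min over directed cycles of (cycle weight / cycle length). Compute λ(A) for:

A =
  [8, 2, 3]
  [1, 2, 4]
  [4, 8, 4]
λ(A) = 3/2

Enumerate directed cycles and compute their means (weight / length). Sample:
  cycle 0 → 0: weight = 8, length = 1, mean = 8/1 ≈ 8.000
  cycle 1 → 1: weight = 2, length = 1, mean = 2/1 ≈ 2.000
  cycle 2 → 2: weight = 4, length = 1, mean = 4/1 ≈ 4.000
  cycle 0 → 1 → 0: weight = 3, length = 2, mean = 3/2 ≈ 1.500
  cycle 0 → 2 → 0: weight = 7, length = 2, mean = 7/2 ≈ 3.500
  cycle 1 → 0 → 1: weight = 3, length = 2, mean = 3/2 ≈ 1.500
Minimum mean = 1.500, attained e.g. along the cycle 0 → 1 → 0 with weight 3 and length 2. So λ(A) = 3/2 = 3/2.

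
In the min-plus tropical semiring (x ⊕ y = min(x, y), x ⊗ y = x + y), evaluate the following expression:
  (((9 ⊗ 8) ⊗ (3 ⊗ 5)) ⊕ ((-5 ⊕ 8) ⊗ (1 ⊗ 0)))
(((9 ⊗ 8) ⊗ (3 ⊗ 5)) ⊕ ((-5 ⊕ 8) ⊗ (1 ⊗ 0))) = -4

Expand innermost to outermost. Recall ⊕ takes the minimum of its arguments and ⊗ takes their sum. Working out the expression (((9 ⊗ 8) ⊗ (3 ⊗ 5)) ⊕ ((-5 ⊕ 8) ⊗ (1 ⊗ 0))) gives -4.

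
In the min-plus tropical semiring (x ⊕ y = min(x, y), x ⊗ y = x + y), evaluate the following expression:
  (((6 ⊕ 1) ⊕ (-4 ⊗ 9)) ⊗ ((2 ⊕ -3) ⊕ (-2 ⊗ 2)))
(((6 ⊕ 1) ⊕ (-4 ⊗ 9)) ⊗ ((2 ⊕ -3) ⊕ (-2 ⊗ 2))) = -2

Expand innermost to outermost. Recall ⊕ takes the minimum of its arguments and ⊗ takes their sum. Working out the expression (((6 ⊕ 1) ⊕ (-4 ⊗ 9)) ⊗ ((2 ⊕ -3) ⊕ (-2 ⊗ 2))) gives -2.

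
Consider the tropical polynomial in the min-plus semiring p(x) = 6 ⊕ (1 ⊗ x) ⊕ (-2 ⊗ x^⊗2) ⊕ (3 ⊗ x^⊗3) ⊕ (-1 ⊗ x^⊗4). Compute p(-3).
p(-3) = -13

A tropical monomial a ⊗ x^⊗i evaluates to a + i · x. Evaluating each term at x = -3:
  Term 0 contributes 6 + 0 · -3 = 6
  Term 1 contributes 1 + 1 · -3 = -2
  Term 2 contributes -2 + 2 · -3 = -8
  Term 3 contributes 3 + 3 · -3 = -6
  Term 4 contributes -1 + 4 · -3 = -13
p(-3) = ⊕ of these = min[6, -2, -8, -6, -13] = -13.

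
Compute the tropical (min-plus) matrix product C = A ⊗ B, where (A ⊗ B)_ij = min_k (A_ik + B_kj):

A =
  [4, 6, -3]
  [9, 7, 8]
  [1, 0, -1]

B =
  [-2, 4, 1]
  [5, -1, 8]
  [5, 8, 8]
A ⊗ B =
  [2, 5, 5]
  [7, 6, 10]
  [-1, -1, 2]

Apply the min-plus product entry-by-entry:
  C[0][0] = min over k of (A[0][0] + B[0][0] = 4 + -2 = 2, A[0][1] + B[1][0] = 6 + 5 = 11, A[0][2] + B[2][0] = -3 + 5 = 2) = 2 (attained at k = 0)
  C[0][1] = min over k of (A[0][0] + B[0][1] = 4 + 4 = 8, A[0][1] + B[1][1] = 6 + -1 = 5, A[0][2] + B[2][1] = -3 + 8 = 5) = 5 (attained at k = 1)
  C[0][2] = min over k of (A[0][0] + B[0][2] = 4 + 1 = 5, A[0][1] + B[1][2] = 6 + 8 = 14, A[0][2] + B[2][2] = -3 + 8 = 5) = 5 (attained at k = 0)
  C[1][0] = min over k of (A[1][0] + B[0][0] = 9 + -2 = 7, A[1][1] + B[1][0] = 7 + 5 = 12, A[1][2] + B[2][0] = 8 + 5 = 13) = 7 (attained at k = 0)
  C[1][1] = min over k of (A[1][0] + B[0][1] = 9 + 4 = 13, A[1][1] + B[1][1] = 7 + -1 = 6, A[1][2] + B[2][1] = 8 + 8 = 16) = 6 (attained at k = 1)
  C[1][2] = min over k of (A[1][0] + B[0][2] = 9 + 1 = 10, A[1][1] + B[1][2] = 7 + 8 = 15, A[1][2] + B[2][2] = 8 + 8 = 16) = 10 (attained at k = 0)
  C[2][0] = min over k of (A[2][0] + B[0][0] = 1 + -2 = -1, A[2][1] + B[1][0] = 0 + 5 = 5, A[2][2] + B[2][0] = -1 + 5 = 4) = -1 (attained at k = 0)
  C[2][1] = min over k of (A[2][0] + B[0][1] = 1 + 4 = 5, A[2][1] + B[1][1] = 0 + -1 = -1, A[2][2] + B[2][1] = -1 + 8 = 7) = -1 (attained at k = 1)
  C[2][2] = min over k of (A[2][0] + B[0][2] = 1 + 1 = 2, A[2][1] + B[1][2] = 0 + 8 = 8, A[2][2] + B[2][2] = -1 + 8 = 7) = 2 (attained at k = 0)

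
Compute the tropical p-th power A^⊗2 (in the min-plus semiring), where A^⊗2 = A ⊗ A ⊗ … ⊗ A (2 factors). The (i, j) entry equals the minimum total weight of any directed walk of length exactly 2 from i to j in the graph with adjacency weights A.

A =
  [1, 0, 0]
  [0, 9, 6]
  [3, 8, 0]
A^⊗2 =
  [0, 1, 0]
  [1, 0, 0]
  [3, 3, 0]

Each entry (A^⊗2)_ij equals the minimum over all length-2 walks i = v_0 → v_1 → … → v_2 = j of Σ_t A[v_t][v_{t+1}]. For example, for (i, j) = (0, 2) we minimise over 3 possible intermediate vertex sequences; the minimum is 0, attained along the walk 0 → 2 → 2.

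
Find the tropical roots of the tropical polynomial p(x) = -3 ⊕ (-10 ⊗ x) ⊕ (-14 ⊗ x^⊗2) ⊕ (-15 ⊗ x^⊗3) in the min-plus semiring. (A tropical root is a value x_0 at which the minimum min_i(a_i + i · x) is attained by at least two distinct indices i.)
Roots: {1, 4, 7}

Each tropical root is a break point of the lower envelope of the lines y = a_i + i · x (there are 4 lines, with slopes 0, 1, ..., 3). Only the lines that attain the minimum somewhere contribute to roots; other lines are dominated. Here the surviving (envelope) indices are i = 3, i = 2, i = 1, i = 0.
Intersections between consecutive envelope lines give the roots: for adjacent envelope indices i < j the intersection is x = (a_i − a_j) / (j − i). Reading off the sorted break points: {1, 4, 7}.
Verification: at each break x_0, at least two indices attain the minimum of min_i(a_i + i · x_0).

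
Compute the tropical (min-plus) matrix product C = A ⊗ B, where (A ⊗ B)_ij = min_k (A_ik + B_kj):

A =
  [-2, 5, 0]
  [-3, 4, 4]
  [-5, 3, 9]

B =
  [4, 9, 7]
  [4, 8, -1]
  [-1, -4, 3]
A ⊗ B =
  [-1, -4, 3]
  [1, 0, 3]
  [-1, 4, 2]

Apply the min-plus product entry-by-entry:
  C[0][0] = min over k of (A[0][0] + B[0][0] = -2 + 4 = 2, A[0][1] + B[1][0] = 5 + 4 = 9, A[0][2] + B[2][0] = 0 + -1 = -1) = -1 (attained at k = 2)
  C[0][1] = min over k of (A[0][0] + B[0][1] = -2 + 9 = 7, A[0][1] + B[1][1] = 5 + 8 = 13, A[0][2] + B[2][1] = 0 + -4 = -4) = -4 (attained at k = 2)
  C[0][2] = min over k of (A[0][0] + B[0][2] = -2 + 7 = 5, A[0][1] + B[1][2] = 5 + -1 = 4, A[0][2] + B[2][2] = 0 + 3 = 3) = 3 (attained at k = 2)
  C[1][0] = min over k of (A[1][0] + B[0][0] = -3 + 4 = 1, A[1][1] + B[1][0] = 4 + 4 = 8, A[1][2] + B[2][0] = 4 + -1 = 3) = 1 (attained at k = 0)
  C[1][1] = min over k of (A[1][0] + B[0][1] = -3 + 9 = 6, A[1][1] + B[1][1] = 4 + 8 = 12, A[1][2] + B[2][1] = 4 + -4 = 0) = 0 (attained at k = 2)
  C[1][2] = min over k of (A[1][0] + B[0][2] = -3 + 7 = 4, A[1][1] + B[1][2] = 4 + -1 = 3, A[1][2] + B[2][2] = 4 + 3 = 7) = 3 (attained at k = 1)
  C[2][0] = min over k of (A[2][0] + B[0][0] = -5 + 4 = -1, A[2][1] + B[1][0] = 3 + 4 = 7, A[2][2] + B[2][0] = 9 + -1 = 8) = -1 (attained at k = 0)
  C[2][1] = min over k of (A[2][0] + B[0][1] = -5 + 9 = 4, A[2][1] + B[1][1] = 3 + 8 = 11, A[2][2] + B[2][1] = 9 + -4 = 5) = 4 (attained at k = 0)
  C[2][2] = min over k of (A[2][0] + B[0][2] = -5 + 7 = 2, A[2][1] + B[1][2] = 3 + -1 = 2, A[2][2] + B[2][2] = 9 + 3 = 12) = 2 (attained at k = 0)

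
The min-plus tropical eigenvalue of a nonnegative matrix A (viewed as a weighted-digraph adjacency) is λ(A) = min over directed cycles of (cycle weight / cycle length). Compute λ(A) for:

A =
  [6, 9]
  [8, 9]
λ(A) = 6

Enumerate directed cycles and compute their means (weight / length). Sample:
  cycle 0 → 0: weight = 6, length = 1, mean = 6/1 ≈ 6.000
  cycle 1 → 1: weight = 9, length = 1, mean = 9/1 ≈ 9.000
  cycle 0 → 1 → 0: weight = 17, length = 2, mean = 17/2 ≈ 8.500
  cycle 1 → 0 → 1: weight = 17, length = 2, mean = 17/2 ≈ 8.500
Minimum mean = 6.000, attained e.g. along the cycle 0 → 0 with weight 6 and length 1. So λ(A) = 6/1 = 6.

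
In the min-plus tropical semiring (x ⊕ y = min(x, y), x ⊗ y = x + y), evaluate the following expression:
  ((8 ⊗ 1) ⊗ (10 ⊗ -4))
((8 ⊗ 1) ⊗ (10 ⊗ -4)) = 15

Expand innermost to outermost. Recall ⊕ takes the minimum of its arguments and ⊗ takes their sum. Working out the expression ((8 ⊗ 1) ⊗ (10 ⊗ -4)) gives 15.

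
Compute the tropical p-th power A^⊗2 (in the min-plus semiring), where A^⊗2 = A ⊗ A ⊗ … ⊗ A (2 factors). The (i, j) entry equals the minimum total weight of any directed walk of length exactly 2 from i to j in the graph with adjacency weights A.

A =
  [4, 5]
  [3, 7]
A^⊗2 =
  [8, 9]
  [7, 8]

Each entry (A^⊗2)_ij equals the minimum over all length-2 walks i = v_0 → v_1 → … → v_2 = j of Σ_t A[v_t][v_{t+1}]. For example, for (i, j) = (0, 1) we minimise over 2 possible intermediate vertex sequences; the minimum is 9, attained along the walk 0 → 0 → 1.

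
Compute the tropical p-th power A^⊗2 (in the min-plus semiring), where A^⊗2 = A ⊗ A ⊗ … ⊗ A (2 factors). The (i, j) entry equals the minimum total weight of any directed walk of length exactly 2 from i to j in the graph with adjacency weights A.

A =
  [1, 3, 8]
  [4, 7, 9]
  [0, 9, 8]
A^⊗2 =
  [2, 4, 9]
  [5, 7, 12]
  [1, 3, 8]

Each entry (A^⊗2)_ij equals the minimum over all length-2 walks i = v_0 → v_1 → … → v_2 = j of Σ_t A[v_t][v_{t+1}]. For example, for (i, j) = (0, 2) we minimise over 3 possible intermediate vertex sequences; the minimum is 9, attained along the walk 0 → 0 → 2.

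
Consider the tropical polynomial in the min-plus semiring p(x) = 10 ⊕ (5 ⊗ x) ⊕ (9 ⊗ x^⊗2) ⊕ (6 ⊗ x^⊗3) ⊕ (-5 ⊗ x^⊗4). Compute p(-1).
p(-1) = -9

A tropical monomial a ⊗ x^⊗i evaluates to a + i · x. Evaluating each term at x = -1:
  Term 0 contributes 10 + 0 · -1 = 10
  Term 1 contributes 5 + 1 · -1 = 4
  Term 2 contributes 9 + 2 · -1 = 7
  Term 3 contributes 6 + 3 · -1 = 3
  Term 4 contributes -5 + 4 · -1 = -9
p(-1) = ⊕ of these = min[10, 4, 7, 3, -9] = -9.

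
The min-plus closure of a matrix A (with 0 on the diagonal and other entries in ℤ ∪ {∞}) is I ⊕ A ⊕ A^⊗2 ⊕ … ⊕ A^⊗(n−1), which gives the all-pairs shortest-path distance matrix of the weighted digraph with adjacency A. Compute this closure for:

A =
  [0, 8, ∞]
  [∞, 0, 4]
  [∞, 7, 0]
Closure =
  [0, 8, 12]
  [∞, 0, 4]
  [∞, 7, 0]

This is the Floyd-Warshall all-pairs shortest-path computation. For each intermediate vertex k = 0, 1, …, 2, update dist[i][j] ← min(dist[i][j], dist[i][k] + dist[k][j]). The final matrix gives, for each (i, j), the minimum total weight of any directed path from i to j (possibly empty when i = j).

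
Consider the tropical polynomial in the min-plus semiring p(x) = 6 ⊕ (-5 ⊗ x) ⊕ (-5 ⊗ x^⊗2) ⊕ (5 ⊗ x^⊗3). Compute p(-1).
p(-1) = -7

A tropical monomial a ⊗ x^⊗i evaluates to a + i · x. Evaluating each term at x = -1:
  Term 0 contributes 6 + 0 · -1 = 6
  Term 1 contributes -5 + 1 · -1 = -6
  Term 2 contributes -5 + 2 · -1 = -7
  Term 3 contributes 5 + 3 · -1 = 2
p(-1) = ⊕ of these = min[6, -6, -7, 2] = -7.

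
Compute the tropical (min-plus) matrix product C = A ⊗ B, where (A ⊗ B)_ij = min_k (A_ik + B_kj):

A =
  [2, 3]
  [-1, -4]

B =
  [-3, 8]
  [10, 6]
A ⊗ B =
  [-1, 9]
  [-4, 2]

Apply the min-plus product entry-by-entry:
  C[0][0] = min over k of (A[0][0] + B[0][0] = 2 + -3 = -1, A[0][1] + B[1][0] = 3 + 10 = 13) = -1 (attained at k = 0)
  C[0][1] = min over k of (A[0][0] + B[0][1] = 2 + 8 = 10, A[0][1] + B[1][1] = 3 + 6 = 9) = 9 (attained at k = 1)
  C[1][0] = min over k of (A[1][0] + B[0][0] = -1 + -3 = -4, A[1][1] + B[1][0] = -4 + 10 = 6) = -4 (attained at k = 0)
  C[1][1] = min over k of (A[1][0] + B[0][1] = -1 + 8 = 7, A[1][1] + B[1][1] = -4 + 6 = 2) = 2 (attained at k = 1)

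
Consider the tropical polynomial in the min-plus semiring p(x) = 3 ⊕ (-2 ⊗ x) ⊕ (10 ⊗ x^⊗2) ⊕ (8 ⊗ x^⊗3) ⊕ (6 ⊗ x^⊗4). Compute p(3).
p(3) = 1

A tropical monomial a ⊗ x^⊗i evaluates to a + i · x. Evaluating each term at x = 3:
  Term 0 contributes 3 + 0 · 3 = 3
  Term 1 contributes -2 + 1 · 3 = 1
  Term 2 contributes 10 + 2 · 3 = 16
  Term 3 contributes 8 + 3 · 3 = 17
  Term 4 contributes 6 + 4 · 3 = 18
p(3) = ⊕ of these = min[3, 1, 16, 17, 18] = 1.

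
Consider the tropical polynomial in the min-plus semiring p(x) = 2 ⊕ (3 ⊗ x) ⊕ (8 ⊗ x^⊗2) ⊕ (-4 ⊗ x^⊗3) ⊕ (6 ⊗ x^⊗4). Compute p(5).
p(5) = 2

A tropical monomial a ⊗ x^⊗i evaluates to a + i · x. Evaluating each term at x = 5:
  Term 0 contributes 2 + 0 · 5 = 2
  Term 1 contributes 3 + 1 · 5 = 8
  Term 2 contributes 8 + 2 · 5 = 18
  Term 3 contributes -4 + 3 · 5 = 11
  Term 4 contributes 6 + 4 · 5 = 26
p(5) = ⊕ of these = min[2, 8, 18, 11, 26] = 2.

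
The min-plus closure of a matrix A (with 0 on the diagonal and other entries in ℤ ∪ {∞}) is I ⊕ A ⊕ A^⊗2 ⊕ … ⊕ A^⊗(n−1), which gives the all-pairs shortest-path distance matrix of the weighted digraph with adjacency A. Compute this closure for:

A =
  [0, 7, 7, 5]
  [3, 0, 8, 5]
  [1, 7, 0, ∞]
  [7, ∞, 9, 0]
Closure =
  [0, 7, 7, 5]
  [3, 0, 8, 5]
  [1, 7, 0, 6]
  [7, 14, 9, 0]

This is the Floyd-Warshall all-pairs shortest-path computation. For each intermediate vertex k = 0, 1, …, 3, update dist[i][j] ← min(dist[i][j], dist[i][k] + dist[k][j]). The final matrix gives, for each (i, j), the minimum total weight of any directed path from i to j (possibly empty when i = j).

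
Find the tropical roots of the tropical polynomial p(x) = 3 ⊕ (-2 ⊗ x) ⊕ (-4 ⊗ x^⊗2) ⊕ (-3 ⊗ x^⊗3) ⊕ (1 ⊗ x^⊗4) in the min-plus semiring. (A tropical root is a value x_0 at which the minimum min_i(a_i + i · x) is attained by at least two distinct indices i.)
Roots: {-4, -1, 2, 5}

Each tropical root is a break point of the lower envelope of the lines y = a_i + i · x (there are 5 lines, with slopes 0, 1, ..., 4). Only the lines that attain the minimum somewhere contribute to roots; other lines are dominated. Here the surviving (envelope) indices are i = 4, i = 3, i = 2, i = 1, i = 0.
Intersections between consecutive envelope lines give the roots: for adjacent envelope indices i < j the intersection is x = (a_i − a_j) / (j − i). Reading off the sorted break points: {-4, -1, 2, 5}.
Verification: at each break x_0, at least two indices attain the minimum of min_i(a_i + i · x_0).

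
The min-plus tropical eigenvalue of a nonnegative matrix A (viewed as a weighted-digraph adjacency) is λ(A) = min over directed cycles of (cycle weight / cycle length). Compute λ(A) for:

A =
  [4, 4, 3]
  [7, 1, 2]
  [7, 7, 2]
λ(A) = 1

Enumerate directed cycles and compute their means (weight / length). Sample:
  cycle 0 → 0: weight = 4, length = 1, mean = 4/1 ≈ 4.000
  cycle 1 → 1: weight = 1, length = 1, mean = 1/1 ≈ 1.000
  cycle 2 → 2: weight = 2, length = 1, mean = 2/1 ≈ 2.000
  cycle 0 → 1 → 0: weight = 11, length = 2, mean = 11/2 ≈ 5.500
  cycle 0 → 2 → 0: weight = 10, length = 2, mean = 10/2 ≈ 5.000
  cycle 1 → 0 → 1: weight = 11, length = 2, mean = 11/2 ≈ 5.500
Minimum mean = 1.000, attained e.g. along the cycle 1 → 1 with weight 1 and length 1. So λ(A) = 1/1 = 1.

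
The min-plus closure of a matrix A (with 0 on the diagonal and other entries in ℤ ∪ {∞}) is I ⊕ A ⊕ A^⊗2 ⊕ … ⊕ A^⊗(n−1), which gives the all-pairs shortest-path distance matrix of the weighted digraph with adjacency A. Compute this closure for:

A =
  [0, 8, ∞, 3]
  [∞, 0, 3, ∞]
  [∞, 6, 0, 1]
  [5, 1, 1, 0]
Closure =
  [0, 4, 4, 3]
  [9, 0, 3, 4]
  [6, 2, 0, 1]
  [5, 1, 1, 0]

This is the Floyd-Warshall all-pairs shortest-path computation. For each intermediate vertex k = 0, 1, …, 3, update dist[i][j] ← min(dist[i][j], dist[i][k] + dist[k][j]). The final matrix gives, for each (i, j), the minimum total weight of any directed path from i to j (possibly empty when i = j).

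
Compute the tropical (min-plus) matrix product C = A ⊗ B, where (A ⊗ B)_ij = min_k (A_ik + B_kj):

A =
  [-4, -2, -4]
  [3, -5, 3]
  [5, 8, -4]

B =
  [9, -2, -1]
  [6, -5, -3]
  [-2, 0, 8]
A ⊗ B =
  [-6, -7, -5]
  [1, -10, -8]
  [-6, -4, 4]

Apply the min-plus product entry-by-entry:
  C[0][0] = min over k of (A[0][0] + B[0][0] = -4 + 9 = 5, A[0][1] + B[1][0] = -2 + 6 = 4, A[0][2] + B[2][0] = -4 + -2 = -6) = -6 (attained at k = 2)
  C[0][1] = min over k of (A[0][0] + B[0][1] = -4 + -2 = -6, A[0][1] + B[1][1] = -2 + -5 = -7, A[0][2] + B[2][1] = -4 + 0 = -4) = -7 (attained at k = 1)
  C[0][2] = min over k of (A[0][0] + B[0][2] = -4 + -1 = -5, A[0][1] + B[1][2] = -2 + -3 = -5, A[0][2] + B[2][2] = -4 + 8 = 4) = -5 (attained at k = 0)
  C[1][0] = min over k of (A[1][0] + B[0][0] = 3 + 9 = 12, A[1][1] + B[1][0] = -5 + 6 = 1, A[1][2] + B[2][0] = 3 + -2 = 1) = 1 (attained at k = 1)
  C[1][1] = min over k of (A[1][0] + B[0][1] = 3 + -2 = 1, A[1][1] + B[1][1] = -5 + -5 = -10, A[1][2] + B[2][1] = 3 + 0 = 3) = -10 (attained at k = 1)
  C[1][2] = min over k of (A[1][0] + B[0][2] = 3 + -1 = 2, A[1][1] + B[1][2] = -5 + -3 = -8, A[1][2] + B[2][2] = 3 + 8 = 11) = -8 (attained at k = 1)
  C[2][0] = min over k of (A[2][0] + B[0][0] = 5 + 9 = 14, A[2][1] + B[1][0] = 8 + 6 = 14, A[2][2] + B[2][0] = -4 + -2 = -6) = -6 (attained at k = 2)
  C[2][1] = min over k of (A[2][0] + B[0][1] = 5 + -2 = 3, A[2][1] + B[1][1] = 8 + -5 = 3, A[2][2] + B[2][1] = -4 + 0 = -4) = -4 (attained at k = 2)
  C[2][2] = min over k of (A[2][0] + B[0][2] = 5 + -1 = 4, A[2][1] + B[1][2] = 8 + -3 = 5, A[2][2] + B[2][2] = -4 + 8 = 4) = 4 (attained at k = 0)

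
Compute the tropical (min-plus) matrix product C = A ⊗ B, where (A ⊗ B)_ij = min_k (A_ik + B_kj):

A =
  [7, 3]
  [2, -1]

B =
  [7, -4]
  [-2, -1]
A ⊗ B =
  [1, 2]
  [-3, -2]

Apply the min-plus product entry-by-entry:
  C[0][0] = min over k of (A[0][0] + B[0][0] = 7 + 7 = 14, A[0][1] + B[1][0] = 3 + -2 = 1) = 1 (attained at k = 1)
  C[0][1] = min over k of (A[0][0] + B[0][1] = 7 + -4 = 3, A[0][1] + B[1][1] = 3 + -1 = 2) = 2 (attained at k = 1)
  C[1][0] = min over k of (A[1][0] + B[0][0] = 2 + 7 = 9, A[1][1] + B[1][0] = -1 + -2 = -3) = -3 (attained at k = 1)
  C[1][1] = min over k of (A[1][0] + B[0][1] = 2 + -4 = -2, A[1][1] + B[1][1] = -1 + -1 = -2) = -2 (attained at k = 0)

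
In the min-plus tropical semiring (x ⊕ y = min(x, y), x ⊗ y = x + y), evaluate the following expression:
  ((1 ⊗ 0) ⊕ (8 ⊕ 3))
((1 ⊗ 0) ⊕ (8 ⊕ 3)) = 1

Expand innermost to outermost. Recall ⊕ takes the minimum of its arguments and ⊗ takes their sum. Working out the expression ((1 ⊗ 0) ⊕ (8 ⊕ 3)) gives 1.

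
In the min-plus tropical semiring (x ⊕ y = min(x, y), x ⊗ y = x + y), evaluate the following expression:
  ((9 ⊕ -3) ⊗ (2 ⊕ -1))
((9 ⊕ -3) ⊗ (2 ⊕ -1)) = -4

Expand innermost to outermost. Recall ⊕ takes the minimum of its arguments and ⊗ takes their sum. Working out the expression ((9 ⊕ -3) ⊗ (2 ⊕ -1)) gives -4.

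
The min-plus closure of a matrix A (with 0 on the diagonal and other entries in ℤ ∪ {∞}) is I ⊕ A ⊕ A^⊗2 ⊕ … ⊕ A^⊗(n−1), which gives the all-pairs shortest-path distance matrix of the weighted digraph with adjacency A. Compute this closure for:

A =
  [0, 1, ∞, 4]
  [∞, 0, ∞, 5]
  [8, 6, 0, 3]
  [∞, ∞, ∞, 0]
Closure =
  [0, 1, ∞, 4]
  [∞, 0, ∞, 5]
  [8, 6, 0, 3]
  [∞, ∞, ∞, 0]

This is the Floyd-Warshall all-pairs shortest-path computation. For each intermediate vertex k = 0, 1, …, 3, update dist[i][j] ← min(dist[i][j], dist[i][k] + dist[k][j]). The final matrix gives, for each (i, j), the minimum total weight of any directed path from i to j (possibly empty when i = j).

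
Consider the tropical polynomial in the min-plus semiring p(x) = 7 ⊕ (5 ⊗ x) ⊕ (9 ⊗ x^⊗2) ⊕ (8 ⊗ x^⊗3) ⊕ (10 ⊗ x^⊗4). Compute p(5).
p(5) = 7

A tropical monomial a ⊗ x^⊗i evaluates to a + i · x. Evaluating each term at x = 5:
  Term 0 contributes 7 + 0 · 5 = 7
  Term 1 contributes 5 + 1 · 5 = 10
  Term 2 contributes 9 + 2 · 5 = 19
  Term 3 contributes 8 + 3 · 5 = 23
  Term 4 contributes 10 + 4 · 5 = 30
p(5) = ⊕ of these = min[7, 10, 19, 23, 30] = 7.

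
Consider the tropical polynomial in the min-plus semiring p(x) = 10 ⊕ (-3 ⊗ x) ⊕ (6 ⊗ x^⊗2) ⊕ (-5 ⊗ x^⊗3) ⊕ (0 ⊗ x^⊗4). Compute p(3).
p(3) = 0

A tropical monomial a ⊗ x^⊗i evaluates to a + i · x. Evaluating each term at x = 3:
  Term 0 contributes 10 + 0 · 3 = 10
  Term 1 contributes -3 + 1 · 3 = 0
  Term 2 contributes 6 + 2 · 3 = 12
  Term 3 contributes -5 + 3 · 3 = 4
  Term 4 contributes 0 + 4 · 3 = 12
p(3) = ⊕ of these = min[10, 0, 12, 4, 12] = 0.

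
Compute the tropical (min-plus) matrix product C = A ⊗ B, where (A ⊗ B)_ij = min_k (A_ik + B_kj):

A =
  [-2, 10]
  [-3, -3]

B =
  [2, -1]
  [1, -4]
A ⊗ B =
  [0, -3]
  [-2, -7]

Apply the min-plus product entry-by-entry:
  C[0][0] = min over k of (A[0][0] + B[0][0] = -2 + 2 = 0, A[0][1] + B[1][0] = 10 + 1 = 11) = 0 (attained at k = 0)
  C[0][1] = min over k of (A[0][0] + B[0][1] = -2 + -1 = -3, A[0][1] + B[1][1] = 10 + -4 = 6) = -3 (attained at k = 0)
  C[1][0] = min over k of (A[1][0] + B[0][0] = -3 + 2 = -1, A[1][1] + B[1][0] = -3 + 1 = -2) = -2 (attained at k = 1)
  C[1][1] = min over k of (A[1][0] + B[0][1] = -3 + -1 = -4, A[1][1] + B[1][1] = -3 + -4 = -7) = -7 (attained at k = 1)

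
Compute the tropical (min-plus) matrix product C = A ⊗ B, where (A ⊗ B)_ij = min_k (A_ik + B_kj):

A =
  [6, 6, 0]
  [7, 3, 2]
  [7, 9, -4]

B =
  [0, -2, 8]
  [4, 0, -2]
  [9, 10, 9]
A ⊗ B =
  [6, 4, 4]
  [7, 3, 1]
  [5, 5, 5]

Apply the min-plus product entry-by-entry:
  C[0][0] = min over k of (A[0][0] + B[0][0] = 6 + 0 = 6, A[0][1] + B[1][0] = 6 + 4 = 10, A[0][2] + B[2][0] = 0 + 9 = 9) = 6 (attained at k = 0)
  C[0][1] = min over k of (A[0][0] + B[0][1] = 6 + -2 = 4, A[0][1] + B[1][1] = 6 + 0 = 6, A[0][2] + B[2][1] = 0 + 10 = 10) = 4 (attained at k = 0)
  C[0][2] = min over k of (A[0][0] + B[0][2] = 6 + 8 = 14, A[0][1] + B[1][2] = 6 + -2 = 4, A[0][2] + B[2][2] = 0 + 9 = 9) = 4 (attained at k = 1)
  C[1][0] = min over k of (A[1][0] + B[0][0] = 7 + 0 = 7, A[1][1] + B[1][0] = 3 + 4 = 7, A[1][2] + B[2][0] = 2 + 9 = 11) = 7 (attained at k = 0)
  C[1][1] = min over k of (A[1][0] + B[0][1] = 7 + -2 = 5, A[1][1] + B[1][1] = 3 + 0 = 3, A[1][2] + B[2][1] = 2 + 10 = 12) = 3 (attained at k = 1)
  C[1][2] = min over k of (A[1][0] + B[0][2] = 7 + 8 = 15, A[1][1] + B[1][2] = 3 + -2 = 1, A[1][2] + B[2][2] = 2 + 9 = 11) = 1 (attained at k = 1)
  C[2][0] = min over k of (A[2][0] + B[0][0] = 7 + 0 = 7, A[2][1] + B[1][0] = 9 + 4 = 13, A[2][2] + B[2][0] = -4 + 9 = 5) = 5 (attained at k = 2)
  C[2][1] = min over k of (A[2][0] + B[0][1] = 7 + -2 = 5, A[2][1] + B[1][1] = 9 + 0 = 9, A[2][2] + B[2][1] = -4 + 10 = 6) = 5 (attained at k = 0)
  C[2][2] = min over k of (A[2][0] + B[0][2] = 7 + 8 = 15, A[2][1] + B[1][2] = 9 + -2 = 7, A[2][2] + B[2][2] = -4 + 9 = 5) = 5 (attained at k = 2)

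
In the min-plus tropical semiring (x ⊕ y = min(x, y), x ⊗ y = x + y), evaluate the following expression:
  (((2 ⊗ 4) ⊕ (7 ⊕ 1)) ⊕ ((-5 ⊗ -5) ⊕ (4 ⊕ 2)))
(((2 ⊗ 4) ⊕ (7 ⊕ 1)) ⊕ ((-5 ⊗ -5) ⊕ (4 ⊕ 2))) = -10

Expand innermost to outermost. Recall ⊕ takes the minimum of its arguments and ⊗ takes their sum. Working out the expression (((2 ⊗ 4) ⊕ (7 ⊕ 1)) ⊕ ((-5 ⊗ -5) ⊕ (4 ⊕ 2))) gives -10.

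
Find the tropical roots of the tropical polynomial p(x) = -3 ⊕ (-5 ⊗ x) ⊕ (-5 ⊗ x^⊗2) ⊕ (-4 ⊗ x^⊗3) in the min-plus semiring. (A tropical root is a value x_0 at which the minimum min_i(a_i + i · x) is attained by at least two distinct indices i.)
Roots: {-1, 0, 2}

Each tropical root is a break point of the lower envelope of the lines y = a_i + i · x (there are 4 lines, with slopes 0, 1, ..., 3). Only the lines that attain the minimum somewhere contribute to roots; other lines are dominated. Here the surviving (envelope) indices are i = 3, i = 2, i = 1, i = 0.
Intersections between consecutive envelope lines give the roots: for adjacent envelope indices i < j the intersection is x = (a_i − a_j) / (j − i). Reading off the sorted break points: {-1, 0, 2}.
Verification: at each break x_0, at least two indices attain the minimum of min_i(a_i + i · x_0).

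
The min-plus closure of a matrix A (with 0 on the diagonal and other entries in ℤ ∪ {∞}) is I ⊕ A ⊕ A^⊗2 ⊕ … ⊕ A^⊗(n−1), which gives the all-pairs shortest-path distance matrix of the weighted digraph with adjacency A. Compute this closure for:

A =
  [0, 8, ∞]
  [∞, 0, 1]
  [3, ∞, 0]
Closure =
  [0, 8, 9]
  [4, 0, 1]
  [3, 11, 0]

This is the Floyd-Warshall all-pairs shortest-path computation. For each intermediate vertex k = 0, 1, …, 2, update dist[i][j] ← min(dist[i][j], dist[i][k] + dist[k][j]). The final matrix gives, for each (i, j), the minimum total weight of any directed path from i to j (possibly empty when i = j).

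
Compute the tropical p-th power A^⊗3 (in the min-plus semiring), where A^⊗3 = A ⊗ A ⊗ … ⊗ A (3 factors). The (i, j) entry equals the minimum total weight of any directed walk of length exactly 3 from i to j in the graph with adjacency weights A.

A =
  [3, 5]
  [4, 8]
A^⊗3 =
  [9, 11]
  [10, 12]

Each entry (A^⊗3)_ij equals the minimum over all length-3 walks i = v_0 → v_1 → … → v_3 = j of Σ_t A[v_t][v_{t+1}]. For example, for (i, j) = (0, 1) we minimise over 4 possible intermediate vertex sequences; the minimum is 11, attained along the walk 0 → 0 → 0 → 1.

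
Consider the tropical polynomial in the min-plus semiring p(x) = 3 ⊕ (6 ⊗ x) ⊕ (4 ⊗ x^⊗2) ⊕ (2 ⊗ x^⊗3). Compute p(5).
p(5) = 3

A tropical monomial a ⊗ x^⊗i evaluates to a + i · x. Evaluating each term at x = 5:
  Term 0 contributes 3 + 0 · 5 = 3
  Term 1 contributes 6 + 1 · 5 = 11
  Term 2 contributes 4 + 2 · 5 = 14
  Term 3 contributes 2 + 3 · 5 = 17
p(5) = ⊕ of these = min[3, 11, 14, 17] = 3.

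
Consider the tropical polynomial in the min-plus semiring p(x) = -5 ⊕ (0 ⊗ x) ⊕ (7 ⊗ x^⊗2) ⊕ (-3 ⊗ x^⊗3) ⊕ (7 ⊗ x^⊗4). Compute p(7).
p(7) = -5

A tropical monomial a ⊗ x^⊗i evaluates to a + i · x. Evaluating each term at x = 7:
  Term 0 contributes -5 + 0 · 7 = -5
  Term 1 contributes 0 + 1 · 7 = 7
  Term 2 contributes 7 + 2 · 7 = 21
  Term 3 contributes -3 + 3 · 7 = 18
  Term 4 contributes 7 + 4 · 7 = 35
p(7) = ⊕ of these = min[-5, 7, 21, 18, 35] = -5.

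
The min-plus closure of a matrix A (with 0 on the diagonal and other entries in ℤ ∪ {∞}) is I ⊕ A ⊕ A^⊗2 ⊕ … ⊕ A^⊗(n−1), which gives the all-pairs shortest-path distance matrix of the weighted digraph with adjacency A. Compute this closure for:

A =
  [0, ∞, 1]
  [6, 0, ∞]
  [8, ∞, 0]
Closure =
  [0, ∞, 1]
  [6, 0, 7]
  [8, ∞, 0]

This is the Floyd-Warshall all-pairs shortest-path computation. For each intermediate vertex k = 0, 1, …, 2, update dist[i][j] ← min(dist[i][j], dist[i][k] + dist[k][j]). The final matrix gives, for each (i, j), the minimum total weight of any directed path from i to j (possibly empty when i = j).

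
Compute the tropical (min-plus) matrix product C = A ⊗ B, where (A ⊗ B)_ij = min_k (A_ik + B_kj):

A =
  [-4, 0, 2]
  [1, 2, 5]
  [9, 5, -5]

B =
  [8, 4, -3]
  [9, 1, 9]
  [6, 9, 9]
A ⊗ B =
  [4, 0, -7]
  [9, 3, -2]
  [1, 4, 4]

Apply the min-plus product entry-by-entry:
  C[0][0] = min over k of (A[0][0] + B[0][0] = -4 + 8 = 4, A[0][1] + B[1][0] = 0 + 9 = 9, A[0][2] + B[2][0] = 2 + 6 = 8) = 4 (attained at k = 0)
  C[0][1] = min over k of (A[0][0] + B[0][1] = -4 + 4 = 0, A[0][1] + B[1][1] = 0 + 1 = 1, A[0][2] + B[2][1] = 2 + 9 = 11) = 0 (attained at k = 0)
  C[0][2] = min over k of (A[0][0] + B[0][2] = -4 + -3 = -7, A[0][1] + B[1][2] = 0 + 9 = 9, A[0][2] + B[2][2] = 2 + 9 = 11) = -7 (attained at k = 0)
  C[1][0] = min over k of (A[1][0] + B[0][0] = 1 + 8 = 9, A[1][1] + B[1][0] = 2 + 9 = 11, A[1][2] + B[2][0] = 5 + 6 = 11) = 9 (attained at k = 0)
  C[1][1] = min over k of (A[1][0] + B[0][1] = 1 + 4 = 5, A[1][1] + B[1][1] = 2 + 1 = 3, A[1][2] + B[2][1] = 5 + 9 = 14) = 3 (attained at k = 1)
  C[1][2] = min over k of (A[1][0] + B[0][2] = 1 + -3 = -2, A[1][1] + B[1][2] = 2 + 9 = 11, A[1][2] + B[2][2] = 5 + 9 = 14) = -2 (attained at k = 0)
  C[2][0] = min over k of (A[2][0] + B[0][0] = 9 + 8 = 17, A[2][1] + B[1][0] = 5 + 9 = 14, A[2][2] + B[2][0] = -5 + 6 = 1) = 1 (attained at k = 2)
  C[2][1] = min over k of (A[2][0] + B[0][1] = 9 + 4 = 13, A[2][1] + B[1][1] = 5 + 1 = 6, A[2][2] + B[2][1] = -5 + 9 = 4) = 4 (attained at k = 2)
  C[2][2] = min over k of (A[2][0] + B[0][2] = 9 + -3 = 6, A[2][1] + B[1][2] = 5 + 9 = 14, A[2][2] + B[2][2] = -5 + 9 = 4) = 4 (attained at k = 2)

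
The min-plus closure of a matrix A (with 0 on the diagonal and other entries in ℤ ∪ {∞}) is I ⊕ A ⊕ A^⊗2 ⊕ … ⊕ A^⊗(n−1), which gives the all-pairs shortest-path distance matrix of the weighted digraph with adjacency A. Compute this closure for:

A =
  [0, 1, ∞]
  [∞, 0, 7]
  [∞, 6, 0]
Closure =
  [0, 1, 8]
  [∞, 0, 7]
  [∞, 6, 0]

This is the Floyd-Warshall all-pairs shortest-path computation. For each intermediate vertex k = 0, 1, …, 2, update dist[i][j] ← min(dist[i][j], dist[i][k] + dist[k][j]). The final matrix gives, for each (i, j), the minimum total weight of any directed path from i to j (possibly empty when i = j).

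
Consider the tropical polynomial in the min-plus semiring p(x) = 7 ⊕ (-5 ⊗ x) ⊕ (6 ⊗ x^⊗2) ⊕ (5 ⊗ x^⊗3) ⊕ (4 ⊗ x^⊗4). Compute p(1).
p(1) = -4

A tropical monomial a ⊗ x^⊗i evaluates to a + i · x. Evaluating each term at x = 1:
  Term 0 contributes 7 + 0 · 1 = 7
  Term 1 contributes -5 + 1 · 1 = -4
  Term 2 contributes 6 + 2 · 1 = 8
  Term 3 contributes 5 + 3 · 1 = 8
  Term 4 contributes 4 + 4 · 1 = 8
p(1) = ⊕ of these = min[7, -4, 8, 8, 8] = -4.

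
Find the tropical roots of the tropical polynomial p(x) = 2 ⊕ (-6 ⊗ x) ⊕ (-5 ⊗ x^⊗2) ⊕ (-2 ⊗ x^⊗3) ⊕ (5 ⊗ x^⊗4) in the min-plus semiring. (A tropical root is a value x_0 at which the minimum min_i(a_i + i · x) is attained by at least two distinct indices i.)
Roots: {-7, -3, -1, 8}

Each tropical root is a break point of the lower envelope of the lines y = a_i + i · x (there are 5 lines, with slopes 0, 1, ..., 4). Only the lines that attain the minimum somewhere contribute to roots; other lines are dominated. Here the surviving (envelope) indices are i = 4, i = 3, i = 2, i = 1, i = 0.
Intersections between consecutive envelope lines give the roots: for adjacent envelope indices i < j the intersection is x = (a_i − a_j) / (j − i). Reading off the sorted break points: {-7, -3, -1, 8}.
Verification: at each break x_0, at least two indices attain the minimum of min_i(a_i + i · x_0).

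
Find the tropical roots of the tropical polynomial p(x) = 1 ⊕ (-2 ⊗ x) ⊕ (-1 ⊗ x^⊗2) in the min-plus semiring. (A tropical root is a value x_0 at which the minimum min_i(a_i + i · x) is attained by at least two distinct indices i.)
Roots: {-1, 3}

Each tropical root is a break point of the lower envelope of the lines y = a_i + i · x (there are 3 lines, with slopes 0, 1, ..., 2). Only the lines that attain the minimum somewhere contribute to roots; other lines are dominated. Here the surviving (envelope) indices are i = 2, i = 1, i = 0.
Intersections between consecutive envelope lines give the roots: for adjacent envelope indices i < j the intersection is x = (a_i − a_j) / (j − i). Reading off the sorted break points: {-1, 3}.
Verification: at each break x_0, at least two indices attain the minimum of min_i(a_i + i · x_0).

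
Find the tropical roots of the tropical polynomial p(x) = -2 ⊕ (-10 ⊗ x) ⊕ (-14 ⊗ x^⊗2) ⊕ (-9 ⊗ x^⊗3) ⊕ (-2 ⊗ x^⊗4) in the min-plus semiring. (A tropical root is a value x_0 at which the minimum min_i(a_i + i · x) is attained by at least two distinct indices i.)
Roots: {-7, -5, 4, 8}

Each tropical root is a break point of the lower envelope of the lines y = a_i + i · x (there are 5 lines, with slopes 0, 1, ..., 4). Only the lines that attain the minimum somewhere contribute to roots; other lines are dominated. Here the surviving (envelope) indices are i = 4, i = 3, i = 2, i = 1, i = 0.
Intersections between consecutive envelope lines give the roots: for adjacent envelope indices i < j the intersection is x = (a_i − a_j) / (j − i). Reading off the sorted break points: {-7, -5, 4, 8}.
Verification: at each break x_0, at least two indices attain the minimum of min_i(a_i + i · x_0).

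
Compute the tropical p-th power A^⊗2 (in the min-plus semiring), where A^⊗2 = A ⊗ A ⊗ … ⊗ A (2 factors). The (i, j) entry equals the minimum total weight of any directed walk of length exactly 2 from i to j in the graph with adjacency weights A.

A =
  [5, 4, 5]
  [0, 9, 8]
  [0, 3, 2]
A^⊗2 =
  [4, 8, 7]
  [5, 4, 5]
  [2, 4, 4]

Each entry (A^⊗2)_ij equals the minimum over all length-2 walks i = v_0 → v_1 → … → v_2 = j of Σ_t A[v_t][v_{t+1}]. For example, for (i, j) = (0, 2) we minimise over 3 possible intermediate vertex sequences; the minimum is 7, attained along the walk 0 → 2 → 2.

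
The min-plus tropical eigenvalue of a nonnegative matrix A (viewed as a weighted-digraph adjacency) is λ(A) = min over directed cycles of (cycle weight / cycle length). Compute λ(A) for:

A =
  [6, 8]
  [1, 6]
λ(A) = 9/2

Enumerate directed cycles and compute their means (weight / length). Sample:
  cycle 0 → 0: weight = 6, length = 1, mean = 6/1 ≈ 6.000
  cycle 1 → 1: weight = 6, length = 1, mean = 6/1 ≈ 6.000
  cycle 0 → 1 → 0: weight = 9, length = 2, mean = 9/2 ≈ 4.500
  cycle 1 → 0 → 1: weight = 9, length = 2, mean = 9/2 ≈ 4.500
Minimum mean = 4.500, attained e.g. along the cycle 0 → 1 → 0 with weight 9 and length 2. So λ(A) = 9/2 = 9/2.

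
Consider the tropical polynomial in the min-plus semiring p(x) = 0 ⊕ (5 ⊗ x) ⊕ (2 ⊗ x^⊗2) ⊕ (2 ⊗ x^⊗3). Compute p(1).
p(1) = 0

A tropical monomial a ⊗ x^⊗i evaluates to a + i · x. Evaluating each term at x = 1:
  Term 0 contributes 0 + 0 · 1 = 0
  Term 1 contributes 5 + 1 · 1 = 6
  Term 2 contributes 2 + 2 · 1 = 4
  Term 3 contributes 2 + 3 · 1 = 5
p(1) = ⊕ of these = min[0, 6, 4, 5] = 0.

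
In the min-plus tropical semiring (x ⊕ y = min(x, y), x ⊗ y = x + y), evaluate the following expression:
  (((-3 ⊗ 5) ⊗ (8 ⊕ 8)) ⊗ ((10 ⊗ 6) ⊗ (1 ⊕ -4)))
(((-3 ⊗ 5) ⊗ (8 ⊕ 8)) ⊗ ((10 ⊗ 6) ⊗ (1 ⊕ -4))) = 22

Expand innermost to outermost. Recall ⊕ takes the minimum of its arguments and ⊗ takes their sum. Working out the expression (((-3 ⊗ 5) ⊗ (8 ⊕ 8)) ⊗ ((10 ⊗ 6) ⊗ (1 ⊕ -4))) gives 22.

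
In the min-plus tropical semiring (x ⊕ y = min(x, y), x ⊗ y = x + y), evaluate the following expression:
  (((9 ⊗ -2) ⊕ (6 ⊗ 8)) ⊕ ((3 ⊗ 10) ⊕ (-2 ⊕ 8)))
(((9 ⊗ -2) ⊕ (6 ⊗ 8)) ⊕ ((3 ⊗ 10) ⊕ (-2 ⊕ 8))) = -2

Expand innermost to outermost. Recall ⊕ takes the minimum of its arguments and ⊗ takes their sum. Working out the expression (((9 ⊗ -2) ⊕ (6 ⊗ 8)) ⊕ ((3 ⊗ 10) ⊕ (-2 ⊕ 8))) gives -2.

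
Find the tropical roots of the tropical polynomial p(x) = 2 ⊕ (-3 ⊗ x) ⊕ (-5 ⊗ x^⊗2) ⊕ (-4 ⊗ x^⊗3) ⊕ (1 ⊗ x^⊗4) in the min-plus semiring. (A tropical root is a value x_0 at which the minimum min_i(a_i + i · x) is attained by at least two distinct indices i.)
Roots: {-5, -1, 2, 5}

Each tropical root is a break point of the lower envelope of the lines y = a_i + i · x (there are 5 lines, with slopes 0, 1, ..., 4). Only the lines that attain the minimum somewhere contribute to roots; other lines are dominated. Here the surviving (envelope) indices are i = 4, i = 3, i = 2, i = 1, i = 0.
Intersections between consecutive envelope lines give the roots: for adjacent envelope indices i < j the intersection is x = (a_i − a_j) / (j − i). Reading off the sorted break points: {-5, -1, 2, 5}.
Verification: at each break x_0, at least two indices attain the minimum of min_i(a_i + i · x_0).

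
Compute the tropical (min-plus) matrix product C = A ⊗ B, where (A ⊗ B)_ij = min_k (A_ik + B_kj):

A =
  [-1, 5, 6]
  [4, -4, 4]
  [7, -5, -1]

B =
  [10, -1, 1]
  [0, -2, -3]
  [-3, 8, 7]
A ⊗ B =
  [3, -2, 0]
  [-4, -6, -7]
  [-5, -7, -8]

Apply the min-plus product entry-by-entry:
  C[0][0] = min over k of (A[0][0] + B[0][0] = -1 + 10 = 9, A[0][1] + B[1][0] = 5 + 0 = 5, A[0][2] + B[2][0] = 6 + -3 = 3) = 3 (attained at k = 2)
  C[0][1] = min over k of (A[0][0] + B[0][1] = -1 + -1 = -2, A[0][1] + B[1][1] = 5 + -2 = 3, A[0][2] + B[2][1] = 6 + 8 = 14) = -2 (attained at k = 0)
  C[0][2] = min over k of (A[0][0] + B[0][2] = -1 + 1 = 0, A[0][1] + B[1][2] = 5 + -3 = 2, A[0][2] + B[2][2] = 6 + 7 = 13) = 0 (attained at k = 0)
  C[1][0] = min over k of (A[1][0] + B[0][0] = 4 + 10 = 14, A[1][1] + B[1][0] = -4 + 0 = -4, A[1][2] + B[2][0] = 4 + -3 = 1) = -4 (attained at k = 1)
  C[1][1] = min over k of (A[1][0] + B[0][1] = 4 + -1 = 3, A[1][1] + B[1][1] = -4 + -2 = -6, A[1][2] + B[2][1] = 4 + 8 = 12) = -6 (attained at k = 1)
  C[1][2] = min over k of (A[1][0] + B[0][2] = 4 + 1 = 5, A[1][1] + B[1][2] = -4 + -3 = -7, A[1][2] + B[2][2] = 4 + 7 = 11) = -7 (attained at k = 1)
  C[2][0] = min over k of (A[2][0] + B[0][0] = 7 + 10 = 17, A[2][1] + B[1][0] = -5 + 0 = -5, A[2][2] + B[2][0] = -1 + -3 = -4) = -5 (attained at k = 1)
  C[2][1] = min over k of (A[2][0] + B[0][1] = 7 + -1 = 6, A[2][1] + B[1][1] = -5 + -2 = -7, A[2][2] + B[2][1] = -1 + 8 = 7) = -7 (attained at k = 1)
  C[2][2] = min over k of (A[2][0] + B[0][2] = 7 + 1 = 8, A[2][1] + B[1][2] = -5 + -3 = -8, A[2][2] + B[2][2] = -1 + 7 = 6) = -8 (attained at k = 1)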